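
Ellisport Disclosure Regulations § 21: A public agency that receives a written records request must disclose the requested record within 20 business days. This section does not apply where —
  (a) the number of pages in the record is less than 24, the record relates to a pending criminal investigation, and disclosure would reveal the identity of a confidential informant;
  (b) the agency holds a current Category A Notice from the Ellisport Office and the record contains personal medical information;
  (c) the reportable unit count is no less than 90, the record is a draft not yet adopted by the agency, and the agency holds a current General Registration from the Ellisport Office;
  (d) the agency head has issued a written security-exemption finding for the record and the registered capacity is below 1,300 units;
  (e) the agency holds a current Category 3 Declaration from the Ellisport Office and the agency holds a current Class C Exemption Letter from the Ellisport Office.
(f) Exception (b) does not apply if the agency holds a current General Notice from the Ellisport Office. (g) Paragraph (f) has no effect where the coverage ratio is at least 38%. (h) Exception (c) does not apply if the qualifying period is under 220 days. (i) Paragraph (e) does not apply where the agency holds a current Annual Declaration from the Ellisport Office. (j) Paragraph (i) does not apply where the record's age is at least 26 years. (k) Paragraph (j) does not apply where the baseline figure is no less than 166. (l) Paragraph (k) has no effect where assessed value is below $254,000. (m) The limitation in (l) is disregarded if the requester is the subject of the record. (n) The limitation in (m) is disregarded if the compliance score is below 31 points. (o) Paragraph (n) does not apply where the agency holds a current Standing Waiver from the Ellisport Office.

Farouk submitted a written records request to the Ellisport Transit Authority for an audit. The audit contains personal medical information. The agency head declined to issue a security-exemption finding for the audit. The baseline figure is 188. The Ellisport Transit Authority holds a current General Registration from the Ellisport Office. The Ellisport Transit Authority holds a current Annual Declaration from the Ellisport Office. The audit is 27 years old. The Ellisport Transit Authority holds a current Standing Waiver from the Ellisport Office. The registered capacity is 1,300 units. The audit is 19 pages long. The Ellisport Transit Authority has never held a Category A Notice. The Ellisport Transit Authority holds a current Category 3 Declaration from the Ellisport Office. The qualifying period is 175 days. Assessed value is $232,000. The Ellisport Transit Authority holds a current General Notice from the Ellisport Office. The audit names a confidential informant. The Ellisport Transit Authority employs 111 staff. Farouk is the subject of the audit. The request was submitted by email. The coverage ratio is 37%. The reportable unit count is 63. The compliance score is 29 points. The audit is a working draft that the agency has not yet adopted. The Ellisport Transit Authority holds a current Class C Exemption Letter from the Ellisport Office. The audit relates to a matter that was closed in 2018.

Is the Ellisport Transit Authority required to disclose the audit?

Yes — the Ellisport Transit Authority must disclose the audit.

Exception (a) fails — the audit relates to a closed matter.
Exception (b) requires that the agency holds a current Category A Notice from the Ellisport Office; but no current Category A Notice is held, so (b) is unavailable.
Exception (c) requires that the reportable unit count is no less than 90; but the reportable unit count is 63, short of 90, so (c) is unavailable.
Exception (d) requires that the agency head has issued a written security-exemption finding for the record; but the agency head declined to issue a security-exemption finding, so (d) is unavailable.
Exception (e): a current Category 3 Declaration is held; a current Class C Exemption Letter is held — every condition holds. Turning to paragraphs (i)–(o): (i) applies — a current Annual Declaration is held. (j) is triggered (the record's age is 27 years, meeting the 26 years threshold), but is overridden by (k): (k) operates against (j): the baseline figure is 188, meeting the 166 threshold. (l) would limit (k) — assessed value is $232,000, below the $254,000 limit — but (m) sets (l) aside: (m) operates against (l): Farouk is the subject of the audit. (n) is triggered (the compliance score is 29 points, below the 31 points limit), but yields to (o): (o) operates against (n): a current Standing Waiver is held. Exception (e) does not apply.
Every exception is unavailable, so the rule governs.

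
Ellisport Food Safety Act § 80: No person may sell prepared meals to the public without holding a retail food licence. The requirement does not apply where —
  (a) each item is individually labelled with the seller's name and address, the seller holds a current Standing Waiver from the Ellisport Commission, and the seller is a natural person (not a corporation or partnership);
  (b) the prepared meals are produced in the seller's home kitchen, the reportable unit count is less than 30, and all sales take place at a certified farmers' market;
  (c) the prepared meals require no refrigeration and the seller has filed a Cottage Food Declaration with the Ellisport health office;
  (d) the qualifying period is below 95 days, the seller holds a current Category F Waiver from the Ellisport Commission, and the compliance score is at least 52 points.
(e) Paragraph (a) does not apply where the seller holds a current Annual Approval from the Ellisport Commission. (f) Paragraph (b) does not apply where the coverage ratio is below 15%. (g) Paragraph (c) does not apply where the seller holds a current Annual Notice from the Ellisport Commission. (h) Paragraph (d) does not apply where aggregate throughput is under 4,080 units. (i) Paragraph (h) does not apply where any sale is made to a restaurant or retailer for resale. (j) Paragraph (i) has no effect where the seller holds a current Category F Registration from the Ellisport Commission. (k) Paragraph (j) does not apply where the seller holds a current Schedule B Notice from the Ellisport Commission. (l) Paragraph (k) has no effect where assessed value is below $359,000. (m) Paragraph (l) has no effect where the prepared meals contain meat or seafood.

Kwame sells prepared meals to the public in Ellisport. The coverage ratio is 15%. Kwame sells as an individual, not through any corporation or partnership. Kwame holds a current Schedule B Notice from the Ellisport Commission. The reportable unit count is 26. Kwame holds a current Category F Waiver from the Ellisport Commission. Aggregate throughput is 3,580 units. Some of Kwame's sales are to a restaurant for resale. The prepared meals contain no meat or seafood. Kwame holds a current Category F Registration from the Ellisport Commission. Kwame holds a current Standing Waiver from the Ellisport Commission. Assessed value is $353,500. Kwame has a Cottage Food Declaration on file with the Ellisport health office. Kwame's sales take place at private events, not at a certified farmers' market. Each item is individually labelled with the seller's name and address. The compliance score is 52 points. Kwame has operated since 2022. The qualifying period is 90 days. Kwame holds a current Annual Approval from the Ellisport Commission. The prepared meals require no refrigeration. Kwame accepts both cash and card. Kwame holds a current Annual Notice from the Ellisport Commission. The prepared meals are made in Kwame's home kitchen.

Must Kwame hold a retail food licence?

Exception (a): items are individually labelled; a current Standing Waiver is held; the seller is a natural person — every condition holds. However, paragraph (e) must be considered: (e) operates against (a): a current Annual Approval is held. (a) is therefore removed.
Exception (b) fails — sales are at private events, not a certified farmers' market.
Exception (c)'s conditions are all satisfied: the prepared meals are shelf-stable; a Cottage Food Declaration is on file. But applying paragraph (g): (g) operates — a current Annual Notice is held. Exception (c) does not apply.
Exception (d)'s conditions are all satisfied: the qualifying period is 90 days, below the 95 days limit; a current Category F Waiver is held; the compliance score is 52 points, meeting the 52 points threshold. Turning to paragraphs (h)–(m): (h) operates — aggregate throughput is 3,580 units, under the 4,080 units limit. (i) would limit (h) — some sales are to a restaurant for resale — but (j) sets (i) aside: (j) applies — a current Category F Registration is held. (k) is engaged (a current Schedule B Notice is held), but is displaced by (l): (l) operates — assessed value is $353,500, below the $359,000 limit. (m) is inapplicable (the prepared meals contain no meat or seafood), so (l) stands. Exception (d) does not apply.
Every exception is unavailable, so the rule governs.

Yes — Kwame must hold a retail food licence.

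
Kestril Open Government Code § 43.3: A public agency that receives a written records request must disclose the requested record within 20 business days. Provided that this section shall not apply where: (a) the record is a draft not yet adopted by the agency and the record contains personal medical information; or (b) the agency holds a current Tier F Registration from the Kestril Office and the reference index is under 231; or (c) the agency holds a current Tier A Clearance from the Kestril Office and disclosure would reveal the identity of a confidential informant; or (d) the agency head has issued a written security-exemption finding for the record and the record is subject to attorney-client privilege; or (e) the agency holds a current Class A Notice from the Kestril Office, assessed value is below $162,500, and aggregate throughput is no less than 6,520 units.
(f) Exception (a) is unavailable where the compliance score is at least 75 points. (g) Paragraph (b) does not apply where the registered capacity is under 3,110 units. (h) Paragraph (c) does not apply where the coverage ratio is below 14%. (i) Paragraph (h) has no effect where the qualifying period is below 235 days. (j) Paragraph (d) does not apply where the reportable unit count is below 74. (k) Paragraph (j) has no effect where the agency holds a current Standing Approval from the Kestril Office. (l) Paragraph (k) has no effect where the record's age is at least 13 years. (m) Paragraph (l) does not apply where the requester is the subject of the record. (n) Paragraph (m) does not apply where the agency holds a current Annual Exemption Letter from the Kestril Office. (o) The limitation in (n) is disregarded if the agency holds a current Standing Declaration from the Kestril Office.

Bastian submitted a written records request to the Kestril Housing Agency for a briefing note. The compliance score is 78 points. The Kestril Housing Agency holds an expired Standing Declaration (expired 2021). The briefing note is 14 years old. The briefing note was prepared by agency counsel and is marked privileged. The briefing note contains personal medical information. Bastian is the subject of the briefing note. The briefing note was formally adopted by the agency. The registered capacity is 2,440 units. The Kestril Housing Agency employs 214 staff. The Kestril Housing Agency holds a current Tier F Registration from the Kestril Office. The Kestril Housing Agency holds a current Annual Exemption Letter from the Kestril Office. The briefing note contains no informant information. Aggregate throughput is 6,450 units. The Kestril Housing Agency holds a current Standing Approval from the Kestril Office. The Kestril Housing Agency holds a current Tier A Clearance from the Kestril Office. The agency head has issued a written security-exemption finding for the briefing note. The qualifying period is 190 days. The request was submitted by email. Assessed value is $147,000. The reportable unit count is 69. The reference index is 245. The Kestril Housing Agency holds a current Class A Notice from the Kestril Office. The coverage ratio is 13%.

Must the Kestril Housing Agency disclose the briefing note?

Exception (a) requires that the record is a draft not yet adopted by the agency; but the briefing note has been formally adopted, so (a) is unavailable.
Exception (b) fails — the reference index is 245, not under 231.
Exception (c) does not apply: the briefing note contains no informant information.
Exception (d) is satisfied on its face — a written security-exemption finding has been issued; the briefing note is privileged. But: (j) operates against (d): the reportable unit count is 69, below the 74 limit. (k) would limit (j) — a current Standing Approval is held — but (l) sets (k) aside: (l) operates — the record's age is 14 years, meeting the 13 years threshold. (m) is engaged (Bastian is the subject of the briefing note), but is displaced by (n): (n) is triggered — a current Annual Exemption Letter is held. (o), which would lift (n), does not operate here — there is no Standing Declaration in force. Exception (d) does not apply.
Exception (e) does not apply: aggregate throughput is 6,450 units, short of 6,520 units.
No exception is made out. the Kestril Housing Agency falls within the general rule.

Yes — the Kestril Housing Agency must disclose the briefing note.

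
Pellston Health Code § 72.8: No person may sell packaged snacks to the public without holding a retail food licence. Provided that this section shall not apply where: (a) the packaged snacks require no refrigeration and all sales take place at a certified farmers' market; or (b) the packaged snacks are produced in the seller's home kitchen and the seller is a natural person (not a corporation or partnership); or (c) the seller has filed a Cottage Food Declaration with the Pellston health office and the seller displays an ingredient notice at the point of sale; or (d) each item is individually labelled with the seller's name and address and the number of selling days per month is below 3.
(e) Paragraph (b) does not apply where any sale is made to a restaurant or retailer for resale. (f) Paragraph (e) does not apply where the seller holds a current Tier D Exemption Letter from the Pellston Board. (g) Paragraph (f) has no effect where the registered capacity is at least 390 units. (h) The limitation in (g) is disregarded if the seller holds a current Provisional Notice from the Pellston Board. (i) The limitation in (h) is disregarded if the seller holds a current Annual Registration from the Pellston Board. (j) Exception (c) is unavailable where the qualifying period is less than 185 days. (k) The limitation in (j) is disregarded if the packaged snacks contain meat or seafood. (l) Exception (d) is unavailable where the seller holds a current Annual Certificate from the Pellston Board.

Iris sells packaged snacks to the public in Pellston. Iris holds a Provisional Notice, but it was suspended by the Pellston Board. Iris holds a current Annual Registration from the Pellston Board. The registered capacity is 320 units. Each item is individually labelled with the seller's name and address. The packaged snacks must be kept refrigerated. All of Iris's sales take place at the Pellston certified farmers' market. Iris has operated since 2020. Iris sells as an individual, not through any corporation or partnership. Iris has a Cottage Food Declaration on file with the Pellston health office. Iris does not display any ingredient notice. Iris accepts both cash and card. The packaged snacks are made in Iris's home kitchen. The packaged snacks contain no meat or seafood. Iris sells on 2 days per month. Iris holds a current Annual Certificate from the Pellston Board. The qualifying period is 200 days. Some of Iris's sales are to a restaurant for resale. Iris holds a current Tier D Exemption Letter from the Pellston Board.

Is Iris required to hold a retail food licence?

Exception (a) requires that the packaged snacks require no refrigeration; but the packaged snacks require refrigeration, so (a) is unavailable.
Exception (b): the packaged snacks are home-kitchen produced; the seller is a natural person — every condition holds. As to paragraphs (e)–(i): (e) applies (some sales are to a restaurant for resale), but is displaced by (f): (f) operates against (e): a current Tier D Exemption Letter is held. (g) does not operate here (the registered capacity is 320 units, short of 390 units), so (f) stands. (b) remains available.
Exception (c) fails — no ingredient notice is displayed.
All of (d)'s requirements are met (items are individually labelled; the number of selling days per month is 2, below the 3 limit). But applying paragraph (l): (l) operates against (d): a current Annual Certificate is held. So (d) is unavailable.

No — exception (b) applies; Iris is not required to hold a retail food licence.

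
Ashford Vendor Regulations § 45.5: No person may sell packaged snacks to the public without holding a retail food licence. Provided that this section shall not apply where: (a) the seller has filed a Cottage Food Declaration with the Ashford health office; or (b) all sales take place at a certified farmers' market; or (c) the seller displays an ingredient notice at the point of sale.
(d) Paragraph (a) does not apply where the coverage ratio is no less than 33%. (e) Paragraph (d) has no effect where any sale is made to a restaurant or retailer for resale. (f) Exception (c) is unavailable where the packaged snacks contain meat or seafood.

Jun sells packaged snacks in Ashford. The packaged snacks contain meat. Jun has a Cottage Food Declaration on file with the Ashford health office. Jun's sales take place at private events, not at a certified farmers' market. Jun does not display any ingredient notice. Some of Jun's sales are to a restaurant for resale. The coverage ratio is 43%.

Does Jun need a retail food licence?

No — exception (a) applies; Jun is not required to hold a retail food licence.

Exception (a) is satisfied on its face — a Cottage Food Declaration is on file. As to paragraphs (d)–(e): (d) would limit (a) — the coverage ratio is 43%, meeting the 33% threshold — but (e) sets (d) aside: (e) operates against (d): some sales are to a restaurant for resale. So (a) applies.
Exception (b) does not apply: sales are at private events, not a certified farmers' market.
Exception (c) requires that the seller displays an ingredient notice at the point of sale; but no ingredient notice is displayed, so (c) is unavailable.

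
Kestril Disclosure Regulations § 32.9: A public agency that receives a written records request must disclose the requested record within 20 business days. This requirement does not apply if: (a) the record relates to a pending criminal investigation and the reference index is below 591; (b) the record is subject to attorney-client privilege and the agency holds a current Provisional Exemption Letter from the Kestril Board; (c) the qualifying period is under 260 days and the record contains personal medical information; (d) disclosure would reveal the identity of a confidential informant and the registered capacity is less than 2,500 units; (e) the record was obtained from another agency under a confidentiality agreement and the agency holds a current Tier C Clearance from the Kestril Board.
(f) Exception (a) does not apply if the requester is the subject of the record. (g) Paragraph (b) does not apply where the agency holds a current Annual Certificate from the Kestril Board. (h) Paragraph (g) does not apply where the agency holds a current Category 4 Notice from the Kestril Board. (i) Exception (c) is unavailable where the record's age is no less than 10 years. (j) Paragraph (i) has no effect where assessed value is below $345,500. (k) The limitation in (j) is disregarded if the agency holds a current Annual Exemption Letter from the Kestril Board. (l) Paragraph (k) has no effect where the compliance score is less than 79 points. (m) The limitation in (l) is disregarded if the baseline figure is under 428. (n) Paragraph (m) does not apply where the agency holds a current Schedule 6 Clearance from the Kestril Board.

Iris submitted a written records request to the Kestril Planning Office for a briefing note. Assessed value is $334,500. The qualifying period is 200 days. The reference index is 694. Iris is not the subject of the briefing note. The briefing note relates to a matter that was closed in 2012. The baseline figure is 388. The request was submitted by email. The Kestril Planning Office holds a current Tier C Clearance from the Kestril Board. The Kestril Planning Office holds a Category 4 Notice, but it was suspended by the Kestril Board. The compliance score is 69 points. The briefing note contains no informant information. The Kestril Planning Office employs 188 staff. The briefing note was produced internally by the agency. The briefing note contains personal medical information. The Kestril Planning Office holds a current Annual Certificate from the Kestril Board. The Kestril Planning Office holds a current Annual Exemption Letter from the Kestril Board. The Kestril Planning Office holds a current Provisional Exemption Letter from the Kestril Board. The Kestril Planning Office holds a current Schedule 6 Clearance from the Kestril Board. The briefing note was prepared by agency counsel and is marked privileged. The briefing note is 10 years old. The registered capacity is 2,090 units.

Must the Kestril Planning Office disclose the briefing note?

Exception (a) requires that the record relates to a pending criminal investigation; but the briefing note relates to a closed matter, so (a) is unavailable.
All of (b)'s requirements are met (the briefing note is privileged; a current Provisional Exemption Letter is held). Turning to paragraphs (g)–(h): (g) operates against (b): a current Annual Certificate is held. (h), which would lift (g), is not engaged — there is no Category 4 Notice in force. (b) is therefore removed.
Exception (c)'s conditions are all satisfied: the qualifying period is 200 days, under the 260 days limit; the briefing note contains personal medical information. Considering the limiting provisions: (i) operates (the record's age is 10 years, meeting the 10 years threshold), but is set aside by (j): (j) is triggered — assessed value is $334,500, below the $345,500 limit. (k) would limit (j) — a current Annual Exemption Letter is held — but (l) sets (k) aside: (l) is engaged — the compliance score is 69 points, less than the 79 points limit. (m) is engaged (the baseline figure is 388, under the 428 limit), but is displaced by (n): (n) is engaged — a current Schedule 6 Clearance is held. So (c) applies.
Exception (d) does not apply: the briefing note contains no informant information.
Exception (e) does not apply: the briefing note was produced internally.

No — exception (c) applies; the Kestril Planning Office is not required to disclose the briefing note.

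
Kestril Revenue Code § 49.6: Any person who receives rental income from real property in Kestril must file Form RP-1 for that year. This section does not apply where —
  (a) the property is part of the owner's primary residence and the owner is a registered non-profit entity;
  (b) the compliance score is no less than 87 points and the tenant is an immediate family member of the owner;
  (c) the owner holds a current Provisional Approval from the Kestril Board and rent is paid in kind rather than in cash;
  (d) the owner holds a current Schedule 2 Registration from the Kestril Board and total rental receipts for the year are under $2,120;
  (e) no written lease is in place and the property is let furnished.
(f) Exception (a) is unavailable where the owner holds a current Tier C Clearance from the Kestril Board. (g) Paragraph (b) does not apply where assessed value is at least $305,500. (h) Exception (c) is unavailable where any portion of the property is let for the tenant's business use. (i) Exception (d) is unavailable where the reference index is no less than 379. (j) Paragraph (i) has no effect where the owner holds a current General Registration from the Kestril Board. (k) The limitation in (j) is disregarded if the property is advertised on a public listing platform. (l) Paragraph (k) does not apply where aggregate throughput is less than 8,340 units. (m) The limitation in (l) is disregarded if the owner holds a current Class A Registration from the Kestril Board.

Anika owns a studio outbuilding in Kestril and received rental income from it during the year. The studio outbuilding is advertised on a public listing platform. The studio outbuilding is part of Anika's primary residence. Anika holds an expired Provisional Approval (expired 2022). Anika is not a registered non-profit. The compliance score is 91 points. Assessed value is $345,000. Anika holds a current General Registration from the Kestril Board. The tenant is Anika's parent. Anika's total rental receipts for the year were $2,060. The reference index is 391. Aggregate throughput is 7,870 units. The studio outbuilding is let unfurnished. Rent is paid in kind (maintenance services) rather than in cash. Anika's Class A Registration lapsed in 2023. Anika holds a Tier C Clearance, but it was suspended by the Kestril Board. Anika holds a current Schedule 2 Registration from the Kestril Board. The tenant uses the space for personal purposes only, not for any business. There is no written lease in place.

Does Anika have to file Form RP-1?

Exception (a) fails — Anika is not a registered non-profit.
Exception (b) is satisfied on its face — the compliance score is 91 points, meeting the 87 points threshold; the tenant is an immediate family member. Turning to paragraph (g): (g) operates against (b): assessed value is $345,000, meeting the $305,500 threshold. (b) is therefore removed.
Exception (c) does not apply: no current Provisional Approval is held.
Exception (d) is satisfied on its face — a current Schedule 2 Registration is held; total rental receipts for the year are $2,060, under the $2,120 limit. Considering the limiting provisions: (i) applies (the reference index is 391, meeting the 379 threshold), but yields to (j): (j) operates — a current General Registration is held. (k) would limit (j) — the property is publicly advertised — but (l) sets (k) aside: (l) operates against (k): aggregate throughput is 7,870 units, less than the 8,340 units limit. (m), which would lift (l), is not triggered — the Class A Registration is not current. Exception (d) stands.
Exception (e) fails — the property is let unfurnished.

No — exception (d) applies; Anika is not required to file Form RP-1.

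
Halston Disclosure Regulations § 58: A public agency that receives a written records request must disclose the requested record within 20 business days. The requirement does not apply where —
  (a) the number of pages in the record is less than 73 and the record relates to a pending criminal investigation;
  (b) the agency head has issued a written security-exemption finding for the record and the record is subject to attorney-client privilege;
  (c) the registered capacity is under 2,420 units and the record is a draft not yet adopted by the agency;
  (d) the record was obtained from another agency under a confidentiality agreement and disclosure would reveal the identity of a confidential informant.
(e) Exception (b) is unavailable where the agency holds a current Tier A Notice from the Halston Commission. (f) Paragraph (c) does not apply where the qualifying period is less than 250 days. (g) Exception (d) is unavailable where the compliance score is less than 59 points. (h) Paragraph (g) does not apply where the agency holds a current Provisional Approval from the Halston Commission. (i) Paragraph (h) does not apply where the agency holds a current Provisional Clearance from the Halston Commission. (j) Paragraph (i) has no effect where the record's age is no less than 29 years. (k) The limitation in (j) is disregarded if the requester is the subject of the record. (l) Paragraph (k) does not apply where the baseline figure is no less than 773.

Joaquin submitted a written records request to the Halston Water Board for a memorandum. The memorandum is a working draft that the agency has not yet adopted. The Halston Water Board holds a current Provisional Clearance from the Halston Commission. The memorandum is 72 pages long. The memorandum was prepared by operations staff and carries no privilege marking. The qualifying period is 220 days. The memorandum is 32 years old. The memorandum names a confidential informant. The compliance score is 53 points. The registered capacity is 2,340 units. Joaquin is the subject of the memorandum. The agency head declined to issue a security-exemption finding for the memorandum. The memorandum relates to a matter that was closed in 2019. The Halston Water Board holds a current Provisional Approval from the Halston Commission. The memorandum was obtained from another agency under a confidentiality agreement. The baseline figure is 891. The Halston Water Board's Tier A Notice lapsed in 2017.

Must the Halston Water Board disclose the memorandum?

Exception (a) requires that the record relates to a pending criminal investigation; but the memorandum relates to a closed matter, so (a) is unavailable.
Exception (b) requires that the agency head has issued a written security-exemption finding for the record; but the agency head declined to issue a security-exemption finding, so (b) is unavailable.
Exception (c) is satisfied on its face — the registered capacity is 2,340 units, under the 2,420 units limit; the memorandum is an unadopted draft. Turning to paragraph (f): (f) operates — the qualifying period is 220 days, less than the 250 days limit. So (c) is unavailable.
Exception (d) is satisfied on its face — the memorandum was obtained under a confidentiality agreement; the memorandum names a confidential informant. Under paragraphs (g)–(l): (g) operates (the compliance score is 53 points, less than the 59 points limit), but is displaced by (h): (h) is triggered — a current Provisional Approval is held. (i) would limit (h) — a current Provisional Clearance is held — but (j) sets (i) aside: (j) operates against (i): the record's age is 32 years, meeting the 29 years threshold. (k) would limit (j) — Joaquin is the subject of the memorandum — but (l) sets (k) aside: (l) operates against (k): the baseline figure is 891, meeting the 773 threshold. So (d) applies.

No — exception (d) applies; the Halston Water Board is not required to disclose the memorandum.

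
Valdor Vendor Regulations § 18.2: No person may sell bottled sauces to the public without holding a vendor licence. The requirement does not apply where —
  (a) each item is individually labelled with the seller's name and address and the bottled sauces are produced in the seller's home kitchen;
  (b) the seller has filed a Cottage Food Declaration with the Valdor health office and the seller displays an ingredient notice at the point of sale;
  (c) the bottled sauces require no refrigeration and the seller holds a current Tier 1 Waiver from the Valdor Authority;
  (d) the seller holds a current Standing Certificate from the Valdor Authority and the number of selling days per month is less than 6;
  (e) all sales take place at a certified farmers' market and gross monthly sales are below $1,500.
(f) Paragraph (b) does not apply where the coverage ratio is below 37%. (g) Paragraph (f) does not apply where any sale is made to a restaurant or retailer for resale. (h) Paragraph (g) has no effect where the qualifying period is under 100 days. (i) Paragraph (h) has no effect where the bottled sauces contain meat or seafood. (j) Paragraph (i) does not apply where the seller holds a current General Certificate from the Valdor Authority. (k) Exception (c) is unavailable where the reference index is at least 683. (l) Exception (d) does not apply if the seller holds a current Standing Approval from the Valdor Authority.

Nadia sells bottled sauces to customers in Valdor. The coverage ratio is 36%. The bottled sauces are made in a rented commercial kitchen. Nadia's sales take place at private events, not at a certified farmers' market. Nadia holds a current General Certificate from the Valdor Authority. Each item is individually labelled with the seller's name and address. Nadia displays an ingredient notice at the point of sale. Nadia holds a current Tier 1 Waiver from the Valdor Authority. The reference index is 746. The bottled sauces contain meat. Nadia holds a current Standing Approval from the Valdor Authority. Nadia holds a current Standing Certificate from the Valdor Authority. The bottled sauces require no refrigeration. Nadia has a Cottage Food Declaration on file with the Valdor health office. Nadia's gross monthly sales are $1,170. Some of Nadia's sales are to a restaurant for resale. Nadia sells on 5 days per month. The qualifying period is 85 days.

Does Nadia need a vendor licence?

Exception (a) fails — the bottled sauces are made in a commercial kitchen, not a home kitchen.
Exception (b) is satisfied on its face — a Cottage Food Declaration is on file; an ingredient notice is displayed. Turning to paragraphs (f)–(j): (f) is triggered — the coverage ratio is 36%, below the 37% limit. (g) would limit (f) — some sales are to a restaurant for resale — but (h) sets (g) aside: (h) operates against (g): the qualifying period is 85 days, under the 100 days limit. (i) applies (the bottled sauces contain meat), but is displaced by (j): (j) applies — a current General Certificate is held. So (b) is unavailable.
Exception (c)'s conditions are all satisfied: the bottled sauces are shelf-stable; a current Tier 1 Waiver is held. However, paragraph (k) must be considered: (k) operates against (c): the reference index is 746, meeting the 683 threshold. (c) is therefore removed.
Exception (d) is satisfied on its face — a current Standing Certificate is held; the number of selling days per month is 5, less than the 6 limit. But applying paragraph (l): (l) is engaged — a current Standing Approval is held. Exception (d) does not apply.
Exception (e) fails — sales are at private events, not a certified farmers' market.
No exception is made out. Nadia falls within the general rule.

Yes — Nadia must hold a vendor licence.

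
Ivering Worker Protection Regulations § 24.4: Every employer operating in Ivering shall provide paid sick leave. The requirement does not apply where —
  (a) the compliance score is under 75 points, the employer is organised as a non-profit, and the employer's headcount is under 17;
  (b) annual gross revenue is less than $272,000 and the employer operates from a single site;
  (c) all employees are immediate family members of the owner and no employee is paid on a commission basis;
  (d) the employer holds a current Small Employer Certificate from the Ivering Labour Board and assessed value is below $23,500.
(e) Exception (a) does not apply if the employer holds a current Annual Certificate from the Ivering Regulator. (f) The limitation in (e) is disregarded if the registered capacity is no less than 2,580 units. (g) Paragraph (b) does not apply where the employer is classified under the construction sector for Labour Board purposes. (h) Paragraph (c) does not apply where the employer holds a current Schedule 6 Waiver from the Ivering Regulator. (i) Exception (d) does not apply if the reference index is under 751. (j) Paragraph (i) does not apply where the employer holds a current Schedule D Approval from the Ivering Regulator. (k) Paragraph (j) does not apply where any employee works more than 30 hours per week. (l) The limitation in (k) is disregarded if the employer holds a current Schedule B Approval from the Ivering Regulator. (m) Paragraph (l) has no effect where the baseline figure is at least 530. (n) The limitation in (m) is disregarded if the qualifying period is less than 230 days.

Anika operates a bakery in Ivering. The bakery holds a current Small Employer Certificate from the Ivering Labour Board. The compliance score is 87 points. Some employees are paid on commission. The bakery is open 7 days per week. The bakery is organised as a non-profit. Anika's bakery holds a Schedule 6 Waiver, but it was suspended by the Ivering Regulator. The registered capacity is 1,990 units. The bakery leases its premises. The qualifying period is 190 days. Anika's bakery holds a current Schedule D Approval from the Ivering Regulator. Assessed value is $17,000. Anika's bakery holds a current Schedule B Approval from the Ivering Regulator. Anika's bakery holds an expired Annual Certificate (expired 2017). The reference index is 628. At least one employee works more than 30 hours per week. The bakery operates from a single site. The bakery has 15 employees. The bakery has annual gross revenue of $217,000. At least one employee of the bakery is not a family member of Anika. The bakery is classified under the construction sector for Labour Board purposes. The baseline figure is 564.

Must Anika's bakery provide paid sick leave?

No — exception (d) applies; Anika's bakery is not required to provide paid sick leave.

Exception (a) fails — the compliance score is 87 points, not under 75 points.
All of (b)'s requirements are met (annual gross revenue is $217,000, less than the $272,000 limit; the employer operates from a single site). However, paragraph (g) must be considered: (g) is triggered — the bakery is classified under the construction sector. Exception (b) does not apply.
Exception (c) does not apply: at least one employee is not a family member.
Exception (d): a current Small Employer Certificate is held; assessed value is $17,000, below the $23,500 limit — every condition holds. Under paragraphs (i)–(n): (i) operates (the reference index is 628, under the 751 limit), but is displaced by (j): (j) operates against (i): a current Schedule D Approval is held. (k) would limit (j) — at least one employee exceeds 30 hours/week — but (l) sets (k) aside: (l) operates against (k): a current Schedule B Approval is held. (m) is triggered (the baseline figure is 564, meeting the 530 threshold), but is set aside by (n): (n) operates against (m): the qualifying period is 190 days, less than the 230 days limit. Exception (d) stands.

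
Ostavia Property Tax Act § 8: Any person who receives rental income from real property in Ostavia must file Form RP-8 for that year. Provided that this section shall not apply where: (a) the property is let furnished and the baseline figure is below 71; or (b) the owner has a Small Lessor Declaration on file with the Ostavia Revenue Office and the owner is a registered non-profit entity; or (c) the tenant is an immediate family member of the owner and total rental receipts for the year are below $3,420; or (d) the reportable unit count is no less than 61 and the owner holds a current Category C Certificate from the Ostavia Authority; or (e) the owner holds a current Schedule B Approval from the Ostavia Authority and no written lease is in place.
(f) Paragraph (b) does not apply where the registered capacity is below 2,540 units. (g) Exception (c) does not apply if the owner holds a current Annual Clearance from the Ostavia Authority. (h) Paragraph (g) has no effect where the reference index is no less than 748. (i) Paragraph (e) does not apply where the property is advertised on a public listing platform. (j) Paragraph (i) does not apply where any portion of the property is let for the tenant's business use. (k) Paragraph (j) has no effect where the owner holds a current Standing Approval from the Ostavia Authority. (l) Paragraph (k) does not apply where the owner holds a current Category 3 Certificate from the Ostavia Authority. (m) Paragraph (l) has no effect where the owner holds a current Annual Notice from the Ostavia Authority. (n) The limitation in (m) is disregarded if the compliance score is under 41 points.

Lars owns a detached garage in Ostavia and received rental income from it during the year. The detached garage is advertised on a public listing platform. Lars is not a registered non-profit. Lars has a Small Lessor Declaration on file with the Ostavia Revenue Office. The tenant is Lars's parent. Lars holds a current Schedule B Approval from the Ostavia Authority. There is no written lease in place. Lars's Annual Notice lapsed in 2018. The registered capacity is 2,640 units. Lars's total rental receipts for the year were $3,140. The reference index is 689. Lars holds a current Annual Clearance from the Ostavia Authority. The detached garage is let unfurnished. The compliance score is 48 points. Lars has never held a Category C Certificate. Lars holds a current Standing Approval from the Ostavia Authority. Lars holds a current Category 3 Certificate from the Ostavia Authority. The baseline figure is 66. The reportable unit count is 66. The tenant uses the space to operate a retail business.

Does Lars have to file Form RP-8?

No — exception (e) applies; Lars is not required to file Form RP-8.

Exception (a) does not apply: the property is let unfurnished.
Exception (b) fails — Lars is not a registered non-profit.
All of (c)'s requirements are met (the tenant is an immediate family member; total rental receipts for the year are $3,140, below the $3,420 limit). However, paragraphs (g)–(h) must be considered: (g) operates against (c): a current Annual Clearance is held. (h), which would lift (g), is not triggered — the reference index is 689, short of 748. (c) is therefore removed.
Exception (d) requires that the owner holds a current Category C Certificate from the Ostavia Authority; but no current Category C Certificate is held, so (d) is unavailable.
All of (e)'s requirements are met (a current Schedule B Approval is held; there is no written lease). Considering the limiting provisions: (i) would limit (e) — the property is publicly advertised — but (j) sets (i) aside: (j) operates against (i): the space is let for business use. (k) applies (a current Standing Approval is held), but is displaced by (l): (l) operates — a current Category 3 Certificate is held. (m), which would lift (l), is not engaged — there is no Annual Notice in force. Exception (e) stands.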